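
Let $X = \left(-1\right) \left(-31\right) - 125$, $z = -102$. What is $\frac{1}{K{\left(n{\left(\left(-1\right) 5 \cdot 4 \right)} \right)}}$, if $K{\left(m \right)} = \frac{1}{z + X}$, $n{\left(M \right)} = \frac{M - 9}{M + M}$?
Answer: $-196$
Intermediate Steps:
$X = -94$ ($X = 31 - 125 = -94$)
$n{\left(M \right)} = \frac{-9 + M}{2 M}$
$K{\left(m \right)} = - \frac{1}{196}$ ($K{\left(m \right)} = \frac{1}{-102 - 94} = \frac{1}{-196} = - \frac{1}{196}$)
$\frac{1}{K{\left(n{\left(\left(-1\right) 5 \cdot 4 \right)} \right)}} = \frac{1}{- \frac{1}{196}} = -196$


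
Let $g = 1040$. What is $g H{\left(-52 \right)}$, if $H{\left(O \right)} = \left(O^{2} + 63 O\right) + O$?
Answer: $-648960$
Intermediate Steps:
$H{\left(O \right)} = O^{2} + 64 O$
$g H{\left(-52 \right)} = 1040 \left(- 52 \left(64 - 52\right)\right) = 1040 \left(\left(-52\right) 12\right) = 1040 \left(-624\right) = -648960$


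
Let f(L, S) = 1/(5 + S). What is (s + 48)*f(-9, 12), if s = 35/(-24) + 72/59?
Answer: 67631/24072 ≈ 2.8095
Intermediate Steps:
s = -337/1416 (s = 35*(-1/24) + 72*(1/59) = -35/24 + 72/59 = -337/1416 ≈ -0.23799)
(s + 48)*f(-9, 12) = (-337/1416 + 48)/(5 + 12) = (67631/1416)/17 = (67631/1416)*(1/17) = 67631/24072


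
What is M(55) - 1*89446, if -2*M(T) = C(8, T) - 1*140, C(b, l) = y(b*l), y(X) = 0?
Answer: -89376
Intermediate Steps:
C(b, l) = 0
M(T) = 70 (M(T) = -(0 - 1*140)/2 = -(0 - 140)/2 = -½*(-140) = 70)
M(55) - 1*89446 = 70 - 1*89446 = 70 - 89446 = -89376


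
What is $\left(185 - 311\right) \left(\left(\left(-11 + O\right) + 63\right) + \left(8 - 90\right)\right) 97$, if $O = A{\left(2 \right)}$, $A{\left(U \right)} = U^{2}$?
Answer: $317772$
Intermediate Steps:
$O = 4$ ($O = 2^{2} = 4$)
$\left(185 - 311\right) \left(\left(\left(-11 + O\right) + 63\right) + \left(8 - 90\right)\right) 97 = \left(185 - 311\right) \left(\left(\left(-11 + 4\right) + 63\right) + \left(8 - 90\right)\right) 97 = - 126 \left(\left(-7 + 63\right) + \left(8 - 90\right)\right) 97 = - 126 \left(56 - 82\right) 97 = \left(-126\right) \left(-26\right) 97 = 3276 \cdot 97 = 317772$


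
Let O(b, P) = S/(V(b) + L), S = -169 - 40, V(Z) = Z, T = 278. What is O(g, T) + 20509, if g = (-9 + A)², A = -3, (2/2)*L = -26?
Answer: 2419853/118 ≈ 20507.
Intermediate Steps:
L = -26
S = -209
g = 144 (g = (-9 - 3)² = (-12)² = 144)
O(b, P) = -209/(-26 + b) (O(b, P) = -209/(b - 26) = -209/(-26 + b))
O(g, T) + 20509 = -209/(-26 + 144) + 20509 = -209/118 + 20509 = 2419853/118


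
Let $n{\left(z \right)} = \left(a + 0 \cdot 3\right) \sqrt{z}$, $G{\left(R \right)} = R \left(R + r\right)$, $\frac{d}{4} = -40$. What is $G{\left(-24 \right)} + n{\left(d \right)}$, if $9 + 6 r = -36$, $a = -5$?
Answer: $756 - 20 i \sqrt{10} \approx 756.0 - 63.246 i$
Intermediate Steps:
$d = -160$ ($d = 4 \left(-40\right) = -160$)
$r = - \frac{15}{2}$ ($r = - \frac{3}{2} + \frac{1}{6} \left(-36\right) = - \frac{3}{2} - 6 = - \frac{15}{2} \approx -7.5$)
$G{\left(R \right)} = R \left(- \frac{15}{2} + R\right)$ ($G{\left(R \right)} = R \left(R - \frac{15}{2}\right) = R \left(- \frac{15}{2} + R\right)$)
$n{\left(z \right)} = - 5 \sqrt{z}$ ($n{\left(z \right)} = \left(-5 + 0 \cdot 3\right) \sqrt{z} = \left(-5 + 0\right) \sqrt{z} = - 5 \sqrt{z}$)
$G{\left(-24 \right)} + n{\left(d \right)} = \frac{1}{2} \left(-24\right) \left(-15 + 2 \left(-24\right)\right) - 5 \sqrt{-160} = \frac{1}{2} \left(-24\right) \left(-15 - 48\right) - 5 \cdot 4 i \sqrt{10} = \frac{1}{2} \left(-24\right) \left(-63\right) - 20 i \sqrt{10} = 756 - 20 i \sqrt{10}$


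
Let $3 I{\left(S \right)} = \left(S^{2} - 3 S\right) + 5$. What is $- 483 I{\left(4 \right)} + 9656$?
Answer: $8207$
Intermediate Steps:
$I{\left(S \right)} = \frac{5}{3} - S + \frac{S^{2}}{3}$ ($I{\left(S \right)} = \frac{\left(S^{2} - 3 S\right) + 5}{3} = \frac{5 + S^{2} - 3 S}{3} = \frac{5}{3} - S + \frac{S^{2}}{3}$)
$- 483 I{\left(4 \right)} + 9656 = - 483 \left(\frac{5}{3} - 4 + \frac{4^{2}}{3}\right) + 9656 = - 483 \left(\frac{5}{3} - 4 + \frac{1}{3} \cdot 16\right) + 9656 = - 483 \left(\frac{5}{3} - 4 + \frac{16}{3}\right) + 9656 = \left(-483\right) 3 + 9656 = -1449 + 9656 = 8207$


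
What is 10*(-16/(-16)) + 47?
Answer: 57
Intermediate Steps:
10*(-16/(-16)) + 47 = 10*(-16*(-1/16)) + 47 = 10*1 + 47 = 10 + 47 = 57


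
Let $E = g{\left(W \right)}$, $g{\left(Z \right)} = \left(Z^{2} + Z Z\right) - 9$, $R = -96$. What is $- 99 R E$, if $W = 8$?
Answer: $1130976$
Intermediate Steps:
$g{\left(Z \right)} = -9 + 2 Z^{2}$ ($g{\left(Z \right)} = \left(Z^{2} + Z^{2}\right) - 9 = 2 Z^{2} - 9 = -9 + 2 Z^{2}$)
$E = 119$ ($E = -9 + 2 \cdot 8^{2} = -9 + 2 \cdot 64 = -9 + 128 = 119$)
$- 99 R E = \left(-99\right) \left(-96\right) 119 = 9504 \cdot 119 = 1130976$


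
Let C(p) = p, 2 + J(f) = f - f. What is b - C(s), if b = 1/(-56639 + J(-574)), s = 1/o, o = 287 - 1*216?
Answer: -56712/4021511 ≈ -0.014102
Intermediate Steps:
J(f) = -2 (J(f) = -2 + (f - f) = -2 + 0 = -2)
o = 71 (o = 287 - 216 = 71)
s = 1/71 ≈ 0.014085
b = -1/56641 (b = 1/(-56639 - 2) = 1/(-56641) = -1/56641 ≈ -1.7655e-5)
b - C(s) = -1/56641 - 1*1/71 = -1/56641 - 1/71 = -56712/4021511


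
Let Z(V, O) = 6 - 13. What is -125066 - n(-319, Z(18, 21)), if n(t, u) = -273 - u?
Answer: -124800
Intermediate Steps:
Z(V, O) = -7
-125066 - n(-319, Z(18, 21)) = -125066 - (-273 - 1*(-7)) = -125066 - (-273 + 7) = -125066 - 1*(-266) = -125066 + 266 = -124800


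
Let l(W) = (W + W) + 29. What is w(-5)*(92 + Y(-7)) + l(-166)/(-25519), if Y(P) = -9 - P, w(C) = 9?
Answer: 20670693/25519 ≈ 810.01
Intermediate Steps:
l(W) = 29 + 2*W (l(W) = 2*W + 29 = 29 + 2*W)
w(-5)*(92 + Y(-7)) + l(-166)/(-25519) = 9*(92 + (-9 - 1*(-7))) + (29 + 2*(-166))/(-25519) = 9*(92 + (-9 + 7)) + (29 - 332)*(-1/25519) = 9*(92 - 2) - 303*(-1/25519) = 9*90 + 303/25519 = 810 + 303/25519 = 20670693/25519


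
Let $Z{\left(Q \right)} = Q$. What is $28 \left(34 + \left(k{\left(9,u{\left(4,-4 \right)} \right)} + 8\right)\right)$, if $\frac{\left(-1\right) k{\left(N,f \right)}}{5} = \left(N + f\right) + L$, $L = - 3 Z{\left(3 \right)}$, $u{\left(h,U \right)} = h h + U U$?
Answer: $-3304$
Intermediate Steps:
$u{\left(h,U \right)} = U^{2} + h^{2}$ ($u{\left(h,U \right)} = h^{2} + U^{2} = U^{2} + h^{2}$)
$L = -9$ ($L = \left(-3\right) 3 = -9$)
$k{\left(N,f \right)} = 45 - 5 N - 5 f$ ($k{\left(N,f \right)} = - 5 \left(\left(N + f\right) - 9\right) = - 5 \left(-9 + N + f\right) = 45 - 5 N - 5 f$)
$28 \left(34 + \left(k{\left(9,u{\left(4,-4 \right)} \right)} + 8\right)\right) = 28 \left(34 + \left(\left(45 - 45 - 5 \left(\left(-4\right)^{2} + 4^{2}\right)\right) + 8\right)\right) = 28 \left(34 + \left(\left(45 - 45 - 5 \left(16 + 16\right)\right) + 8\right)\right) = 28 \left(34 + \left(\left(45 - 45 - 160\right) + 8\right)\right) = 28 \left(34 + \left(-160 + 8\right)\right) = 28 \left(34 - 152\right) = 28 \left(-118\right) = -3304$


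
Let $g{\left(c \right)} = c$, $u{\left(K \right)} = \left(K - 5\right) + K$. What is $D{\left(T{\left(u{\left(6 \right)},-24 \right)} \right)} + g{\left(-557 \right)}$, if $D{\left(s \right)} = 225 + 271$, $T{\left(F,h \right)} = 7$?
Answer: $-61$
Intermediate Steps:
$u{\left(K \right)} = -5 + 2 K$ ($u{\left(K \right)} = \left(-5 + K\right) + K = -5 + 2 K$)
$D{\left(s \right)} = 496$
$D{\left(T{\left(u{\left(6 \right)},-24 \right)} \right)} + g{\left(-557 \right)} = 496 - 557 = -61$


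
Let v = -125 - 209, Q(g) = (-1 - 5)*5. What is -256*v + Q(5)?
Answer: 85474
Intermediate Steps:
Q(g) = -30 (Q(g) = -6*5 = -30)
v = -334
-256*v + Q(5) = -256*(-334) - 30 = 85504 - 30 = 85474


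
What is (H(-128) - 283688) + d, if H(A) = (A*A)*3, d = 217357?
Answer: -17179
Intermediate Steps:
H(A) = 3*A**2 (H(A) = A**2*3 = 3*A**2)
(H(-128) - 283688) + d = (3*(-128)**2 - 283688) + 217357 = (3*16384 - 283688) + 217357 = (49152 - 283688) + 217357 = -234536 + 217357 = -17179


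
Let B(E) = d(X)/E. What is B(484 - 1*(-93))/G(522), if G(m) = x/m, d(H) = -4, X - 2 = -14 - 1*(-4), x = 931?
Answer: -2088/537187 ≈ -0.0038869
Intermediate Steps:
X = -8 (X = 2 + (-14 - 1*(-4)) = 2 + (-14 + 4) = 2 - 10 = -8)
B(E) = -4/E
G(m) = 931/m
B(484 - 1*(-93))/G(522) = (-4/(484 - 1*(-93)))/((931/522)) = (-4/(484 + 93))/((931*(1/522))) = (-4/577)/(931/522) = -4*1/577*(522/931) = -4/577*522/931 = -2088/537187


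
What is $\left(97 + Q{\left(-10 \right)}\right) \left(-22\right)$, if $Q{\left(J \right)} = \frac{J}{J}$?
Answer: $-2156$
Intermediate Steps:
$Q{\left(J \right)} = 1$
$\left(97 + Q{\left(-10 \right)}\right) \left(-22\right) = \left(97 + 1\right) \left(-22\right) = 98 \left(-22\right) = -2156$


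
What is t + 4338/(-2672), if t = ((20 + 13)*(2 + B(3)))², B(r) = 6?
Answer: 93111687/1336 ≈ 69694.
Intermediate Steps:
t = 69696 (t = ((20 + 13)*(2 + 6))² = (33*8)² = 264² = 69696)
t + 4338/(-2672) = 69696 + 4338/(-2672) = 69696 + 4338*(-1/2672) = 69696 - 2169/1336 = 93111687/1336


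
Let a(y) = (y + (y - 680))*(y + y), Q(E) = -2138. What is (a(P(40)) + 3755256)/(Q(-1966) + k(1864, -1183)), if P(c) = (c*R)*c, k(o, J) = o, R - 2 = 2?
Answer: -79445628/137 ≈ -5.7990e+5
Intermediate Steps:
R = 4 (R = 2 + 2 = 4)
P(c) = 4*c**2 (P(c) = (c*4)*c = (4*c)*c = 4*c**2)
a(y) = 2*y*(-680 + 2*y) (a(y) = (y + (-680 + y))*(2*y) = (-680 + 2*y)*(2*y) = 2*y*(-680 + 2*y))
(a(P(40)) + 3755256)/(Q(-1966) + k(1864, -1183)) = (4*(4*40**2)*(-340 + 4*40**2) + 3755256)/(-2138 + 1864) = (4*(4*1600)*(-340 + 4*1600) + 3755256)/(-274) = (4*6400*(-340 + 6400) + 3755256)*(-1/274) = (4*6400*6060 + 3755256)*(-1/274) = (155136000 + 3755256)*(-1/274) = 158891256*(-1/274) = -79445628/137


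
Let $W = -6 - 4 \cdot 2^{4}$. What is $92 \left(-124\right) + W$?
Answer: $-11478$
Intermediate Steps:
$W = -70$ ($W = -6 - 64 = -70$)
$92 \left(-124\right) + W = 92 \left(-124\right) - 70 = -11408 - 70 = -11478$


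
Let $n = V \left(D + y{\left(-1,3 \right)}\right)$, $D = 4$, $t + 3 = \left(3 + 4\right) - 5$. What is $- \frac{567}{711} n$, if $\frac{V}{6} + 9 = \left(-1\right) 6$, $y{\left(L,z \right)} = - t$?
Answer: $\frac{28350}{79} \approx 358.86$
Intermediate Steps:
$t = -1$ ($t = -3 + \left(\left(3 + 4\right) - 5\right) = -3 + \left(7 - 5\right) = -3 + 2 = -1$)
$y{\left(L,z \right)} = 1$ ($y{\left(L,z \right)} = \left(-1\right) \left(-1\right) = 1$)
$V = -90$ ($V = -54 + 6 \left(\left(-1\right) 6\right) = -54 + 6 \left(-6\right) = -54 - 36 = -90$)
$n = -450$ ($n = - 90 \left(4 + 1\right) = \left(-90\right) 5 = -450$)
$- \frac{567}{711} n = - \frac{567}{711} \left(-450\right) = \left(-1\right) \frac{63}{79} \left(-450\right) = \left(- \frac{63}{79}\right) \left(-450\right) = \frac{28350}{79}$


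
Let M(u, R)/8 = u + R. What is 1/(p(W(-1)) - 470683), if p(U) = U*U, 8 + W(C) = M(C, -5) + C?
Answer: -1/467434 ≈ -2.1393e-6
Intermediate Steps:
M(u, R) = 8*R + 8*u (M(u, R) = 8*(u + R) = 8*(R + u) = 8*R + 8*u)
W(C) = -48 + 9*C (W(C) = -8 + ((8*(-5) + 8*C) + C) = -8 + ((-40 + 8*C) + C) = -8 + (-40 + 9*C) = -48 + 9*C)
p(U) = U²
1/(p(W(-1)) - 470683) = 1/((-48 + 9*(-1))² - 470683) = 1/((-48 - 9)² - 470683) = 1/((-57)² - 470683) = 1/(3249 - 470683) = 1/(-467434) = -1/467434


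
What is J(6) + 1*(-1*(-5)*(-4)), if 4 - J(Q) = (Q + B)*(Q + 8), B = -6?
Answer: -16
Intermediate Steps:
J(Q) = 4 - (-6 + Q)*(8 + Q) (J(Q) = 4 - (Q - 6)*(Q + 8) = 4 - (-6 + Q)*(8 + Q))
J(6) + 1*(-1*(-5)*(-4)) = (52 - 1*6² - 2*6) + 1*(-1*(-5)*(-4)) = (52 - 1*36 - 12) + 1*(5*(-4)) = (52 - 36 - 12) + 1*(-20) = 4 - 20 = -16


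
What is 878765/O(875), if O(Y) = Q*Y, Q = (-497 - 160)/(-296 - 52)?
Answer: 20387348/38325 ≈ 531.96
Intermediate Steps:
Q = 219/116 (Q = -657/(-348) = -657*(-1/348) = 219/116 ≈ 1.8879)
O(Y) = 219*Y/116
878765/O(875) = 878765/(((219/116)*875)) = 878765/(191625/116) = 878765*(116/191625) = 20387348/38325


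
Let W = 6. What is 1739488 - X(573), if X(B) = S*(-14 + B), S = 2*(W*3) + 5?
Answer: 1716569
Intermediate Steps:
S = 41 (S = 2*(6*3) + 5 = 2*18 + 5 = 36 + 5 = 41)
X(B) = -574 + 41*B (X(B) = 41*(-14 + B) = -574 + 41*B)
1739488 - X(573) = 1739488 - (-574 + 41*573) = 1739488 - (-574 + 23493) = 1739488 - 1*22919 = 1739488 - 22919 = 1716569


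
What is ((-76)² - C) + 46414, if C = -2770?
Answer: 54960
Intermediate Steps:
((-76)² - C) + 46414 = ((-76)² - 1*(-2770)) + 46414 = (5776 + 2770) + 46414 = 8546 + 46414 = 54960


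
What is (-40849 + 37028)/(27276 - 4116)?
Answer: -3821/23160 ≈ -0.16498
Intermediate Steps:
(-40849 + 37028)/(27276 - 4116) = -3821/23160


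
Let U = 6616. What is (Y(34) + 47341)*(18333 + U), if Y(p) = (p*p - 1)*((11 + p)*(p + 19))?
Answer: 69907497184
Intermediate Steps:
Y(p) = (-1 + p²)*(11 + p)*(19 + p) (Y(p) = (p² - 1)*((11 + p)*(19 + p)) = (-1 + p²)*((11 + p)*(19 + p)) = (-1 + p²)*(11 + p)*(19 + p))
(Y(34) + 47341)*(18333 + U) = ((-209 + 34⁴ - 30*34 + 30*34³ + 208*34²) + 47341)*(18333 + 6616) = ((-209 + 1336336 - 1020 + 30*39304 + 208*1156) + 47341)*24949 = ((-209 + 1336336 - 1020 + 1179120 + 240448) + 47341)*24949 = (2754675 + 47341)*24949 = 2802016*24949 = 69907497184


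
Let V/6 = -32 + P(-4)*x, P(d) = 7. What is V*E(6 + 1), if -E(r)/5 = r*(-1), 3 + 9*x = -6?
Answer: -8190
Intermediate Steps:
x = -1 (x = -⅓ + (⅑)*(-6) = -⅓ - ⅔ = -1)
E(r) = 5*r (E(r) = -5*r*(-1) = -(-5)*r = 5*r)
V = -234 (V = 6*(-32 + 7*(-1)) = 6*(-32 - 7) = 6*(-39) = -234)
V*E(6 + 1) = -1170*(6 + 1) = -1170*7 = -234*35 = -8190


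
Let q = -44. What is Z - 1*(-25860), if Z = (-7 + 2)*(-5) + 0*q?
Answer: 25885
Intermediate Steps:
Z = 25 (Z = (-7 + 2)*(-5) + 0*(-44) = -5*(-5) + 0 = 25 + 0 = 25)
Z - 1*(-25860) = 25 - 1*(-25860) = 25 + 25860 = 25885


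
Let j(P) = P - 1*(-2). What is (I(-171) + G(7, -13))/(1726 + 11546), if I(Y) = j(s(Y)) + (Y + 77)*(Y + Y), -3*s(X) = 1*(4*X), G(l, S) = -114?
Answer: 4033/1659 ≈ 2.4310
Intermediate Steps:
s(X) = -4*X/3
j(P) = 2 + P (j(P) = P + 2 = 2 + P)
I(Y) = 2 - 4*Y/3 + 2*Y*(77 + Y) (I(Y) = (2 - 4*Y/3) + (Y + 77)*(Y + Y) = (2 - 4*Y/3) + (77 + Y)*(2*Y) = (2 - 4*Y/3) + 2*Y*(77 + Y) = 2 - 4*Y/3 + 2*Y*(77 + Y))
(I(-171) + G(7, -13))/(1726 + 11546) = ((2 + 2*(-171)**2 + (458/3)*(-171)) - 114)/(1726 + 11546) = ((2 + 2*29241 - 26106) - 114)/13272 = ((2 + 58482 - 26106) - 114)*(1/13272) = (32378 - 114)*(1/13272) = 32264*(1/13272) = 4033/1659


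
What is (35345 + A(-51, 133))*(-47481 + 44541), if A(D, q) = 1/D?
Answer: -1766542120/17 ≈ -1.0391e+8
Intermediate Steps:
(35345 + A(-51, 133))*(-47481 + 44541) = (35345 + 1/(-51))*(-47481 + 44541) = (35345 - 1/51)*(-2940) = (1802594/51)*(-2940) = -1766542120/17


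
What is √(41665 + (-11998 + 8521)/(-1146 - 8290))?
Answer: √927451269703/4718 ≈ 204.12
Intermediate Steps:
√(41665 + (-11998 + 8521)/(-1146 - 8290)) = √(41665 - 3477/(-9436)) = √(41665 - 3477*(-1/9436)) = √(41665 + 3477/9436) = √(393154417/9436) = √927451269703/4718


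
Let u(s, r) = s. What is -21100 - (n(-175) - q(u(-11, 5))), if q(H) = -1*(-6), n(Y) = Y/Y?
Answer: -21095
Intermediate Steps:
n(Y) = 1
q(H) = 6
-21100 - (n(-175) - q(u(-11, 5))) = -21100 - (1 - 1*6) = -21100 - (1 - 6) = -21100 - 1*(-5) = -21100 + 5 = -21095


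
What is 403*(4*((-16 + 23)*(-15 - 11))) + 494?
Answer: -292890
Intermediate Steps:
403*(4*((-16 + 23)*(-15 - 11))) + 494 = 403*(4*(7*(-26))) + 494 = 403*(4*(-182)) + 494 = 403*(-728) + 494 = -293384 + 494 = -292890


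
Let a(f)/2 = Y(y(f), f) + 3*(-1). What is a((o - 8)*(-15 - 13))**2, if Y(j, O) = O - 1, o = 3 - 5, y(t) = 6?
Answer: 304704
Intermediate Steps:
o = -2
Y(j, O) = -1 + O
a(f) = -8 + 2*f (a(f) = 2*((-1 + f) + 3*(-1)) = 2*((-1 + f) - 3) = 2*(-4 + f) = -8 + 2*f)
a((o - 8)*(-15 - 13))**2 = (-8 + 2*((-2 - 8)*(-15 - 13)))**2 = (-8 + 2*(-10*(-28)))**2 = (-8 + 2*280)**2 = (-8 + 560)**2 = 552**2 = 304704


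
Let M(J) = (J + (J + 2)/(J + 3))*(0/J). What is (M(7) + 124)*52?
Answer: 6448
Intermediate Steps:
M(J) = 0 (M(J) = (J + (2 + J)/(3 + J))*0 = 0)
(M(7) + 124)*52 = (0 + 124)*52 = 124*52 = 6448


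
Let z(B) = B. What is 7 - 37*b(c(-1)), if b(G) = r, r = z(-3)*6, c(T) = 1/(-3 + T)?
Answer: 673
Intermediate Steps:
r = -18 (r = -3*6 = -18)
b(G) = -18
7 - 37*b(c(-1)) = 7 - 37*(-18) = 7 + 666 = 673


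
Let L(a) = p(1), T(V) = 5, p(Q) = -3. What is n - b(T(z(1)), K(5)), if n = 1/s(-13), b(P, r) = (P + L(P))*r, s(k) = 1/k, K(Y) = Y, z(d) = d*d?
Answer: -23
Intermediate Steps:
z(d) = d**2
L(a) = -3
b(P, r) = r*(-3 + P) (b(P, r) = (P - 3)*r = (-3 + P)*r = r*(-3 + P))
n = -13 (n = 1/(1/(-13)) = 1/(-1/13) = -13)
n - b(T(z(1)), K(5)) = -13 - 5*(-3 + 5) = -13 - 5*2 = -13 - 1*10 = -13 - 10 = -23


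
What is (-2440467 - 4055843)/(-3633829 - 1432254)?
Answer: 6496310/5066083 ≈ 1.2823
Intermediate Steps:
(-2440467 - 4055843)/(-3633829 - 1432254) = -6496310/(-5066083) = -6496310*(-1/5066083) = 6496310/5066083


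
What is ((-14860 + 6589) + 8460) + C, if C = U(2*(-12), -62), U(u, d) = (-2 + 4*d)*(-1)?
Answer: 439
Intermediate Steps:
U(u, d) = 2 - 4*d
C = 250 (C = 2 - 4*(-62) = 2 + 248 = 250)
((-14860 + 6589) + 8460) + C = ((-14860 + 6589) + 8460) + 250 = (-8271 + 8460) + 250 = 189 + 250 = 439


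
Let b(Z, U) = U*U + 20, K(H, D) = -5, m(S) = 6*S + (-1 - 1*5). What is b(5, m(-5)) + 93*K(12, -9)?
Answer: 851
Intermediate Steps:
m(S) = -6 + 6*S (m(S) = 6*S + (-1 - 5) = 6*S - 6 = -6 + 6*S)
b(Z, U) = 20 + U**2 (b(Z, U) = U**2 + 20 = 20 + U**2)
b(5, m(-5)) + 93*K(12, -9) = (20 + (-6 + 6*(-5))**2) + 93*(-5) = (20 + (-6 - 30)**2) - 465 = (20 + (-36)**2) - 465 = (20 + 1296) - 465 = 1316 - 465 = 851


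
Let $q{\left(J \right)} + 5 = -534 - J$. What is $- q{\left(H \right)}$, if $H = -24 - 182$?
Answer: $333$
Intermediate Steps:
$H = -206$ ($H = -24 - 182 = -206$)
$q{\left(J \right)} = -539 - J$ ($q{\left(J \right)} = -5 - \left(534 + J\right) = -539 - J$)
$- q{\left(H \right)} = - (-539 - -206) = - (-539 + 206) = \left(-1\right) \left(-333\right) = 333$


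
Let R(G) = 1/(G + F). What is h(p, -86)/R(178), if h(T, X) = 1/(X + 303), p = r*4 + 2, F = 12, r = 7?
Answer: 190/217 ≈ 0.87558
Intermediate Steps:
p = 30 (p = 7*4 + 2 = 28 + 2 = 30)
h(T, X) = 1/(303 + X)
R(G) = 1/(12 + G) (R(G) = 1/(G + 12) = 1/(12 + G))
h(p, -86)/R(178) = 1/((303 - 86)*(1/(12 + 178))) = 1/(217*(1/190)) = (1/217)*190 = 190/217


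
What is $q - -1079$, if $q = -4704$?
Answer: $-3625$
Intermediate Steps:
$q - -1079 = -4704 - -1079 = -4704 + 1079 = -3625$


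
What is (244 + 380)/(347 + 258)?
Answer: 624/605 ≈ 1.0314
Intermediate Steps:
(244 + 380)/(347 + 258) = 624/605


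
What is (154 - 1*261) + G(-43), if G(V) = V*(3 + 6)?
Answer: -494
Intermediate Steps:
G(V) = 9*V (G(V) = V*9 = 9*V)
(154 - 1*261) + G(-43) = (154 - 1*261) + 9*(-43) = (154 - 261) - 387 = -107 - 387 = -494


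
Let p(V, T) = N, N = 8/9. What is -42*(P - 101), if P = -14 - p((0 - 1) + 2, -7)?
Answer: 14602/3 ≈ 4867.3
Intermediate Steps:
N = 8/9 (N = 8*(⅑) = 8/9 ≈ 0.88889)
p(V, T) = 8/9
P = -134/9 (P = -14 - 1*8/9 = -14 - 8/9 = -134/9 ≈ -14.889)
-42*(P - 101) = -42*(-134/9 - 101) = -42*(-1043/9) = 14602/3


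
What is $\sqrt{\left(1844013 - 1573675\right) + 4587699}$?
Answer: $\sqrt{4858037} \approx 2204.1$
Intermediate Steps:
$\sqrt{\left(1844013 - 1573675\right) + 4587699} = \sqrt{270338 + 4587699} = \sqrt{4858037}$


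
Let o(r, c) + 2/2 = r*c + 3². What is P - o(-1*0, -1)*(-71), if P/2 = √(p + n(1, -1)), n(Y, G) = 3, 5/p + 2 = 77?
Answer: 568 + 2*√690/15 ≈ 571.50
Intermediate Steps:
p = 1/15 (p = 5/(-2 + 77) = 5/75 = 5*(1/75) = 1/15 ≈ 0.066667)
o(r, c) = 8 + c*r (o(r, c) = -1 + (r*c + 3²) = -1 + (c*r + 9) = -1 + (9 + c*r) = 8 + c*r)
P = 2*√690/15 (P = 2*√(1/15 + 3) = 2*√(46/15) = 2*(√690/15) = 2*√690/15 ≈ 3.5024)
P - o(-1*0, -1)*(-71) = 2*√690/15 - (8 - (-1)*0)*(-71) = 2*√690/15 - (8 - 1*0)*(-71) = 2*√690/15 - (8 + 0)*(-71) = 2*√690/15 - 8*(-71) = 2*√690/15 - 1*(-568) = 2*√690/15 + 568 = 568 + 2*√690/15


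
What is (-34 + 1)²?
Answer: 1089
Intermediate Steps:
(-34 + 1)² = (-33)² = 1089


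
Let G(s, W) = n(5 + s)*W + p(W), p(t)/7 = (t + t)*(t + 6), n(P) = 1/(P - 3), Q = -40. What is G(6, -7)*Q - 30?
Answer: -3915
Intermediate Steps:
n(P) = 1/(-3 + P)
p(t) = 14*t*(6 + t) (p(t) = 7*((t + t)*(t + 6)) = 7*((2*t)*(6 + t)) = 7*(2*t*(6 + t)) = 14*t*(6 + t))
G(s, W) = W/(2 + s) + 14*W*(6 + W) (G(s, W) = W/(-3 + (5 + s)) + 14*W*(6 + W) = W/(2 + s) + 14*W*(6 + W))
G(6, -7)*Q - 30 = -7*(1 + 14*(2 + 6)*(6 - 7))/(2 + 6)*(-40) - 30 = -7*(1 + 14*8*(-1))/8*(-40) - 30 = -7*1/8*(1 - 112)*(-40) - 30 = -7*1/8*(-111)*(-40) - 30 = (777/8)*(-40) - 30 = -3885 - 30 = -3915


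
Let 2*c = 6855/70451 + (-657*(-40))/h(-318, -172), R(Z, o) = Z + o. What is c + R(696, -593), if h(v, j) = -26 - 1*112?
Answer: 25379123/3240746 ≈ 7.8313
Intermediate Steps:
h(v, j) = -138 (h(v, j) = -26 - 112 = -138)
c = -308417715/3240746 (c = (6855/70451 - 657*(-40)/(-138))/2 = (6855*(1/70451) + 26280*(-1/138))/2 = (6855/70451 - 4380/23)/2 = (1/2)*(-308417715/1620373) = -308417715/3240746 ≈ -95.169)
c + R(696, -593) = -308417715/3240746 + (696 - 593) = -308417715/3240746 + 103 = 25379123/3240746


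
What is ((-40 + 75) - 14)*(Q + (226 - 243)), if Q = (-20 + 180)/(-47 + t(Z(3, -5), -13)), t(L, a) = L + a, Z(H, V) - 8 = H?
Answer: -2979/7 ≈ -425.57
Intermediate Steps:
Z(H, V) = 8 + H
Q = -160/49 (Q = (-20 + 180)/(-47 + ((8 + 3) - 13)) = 160/(-47 + (11 - 13)) = 160/(-47 - 2) = 160/(-49) = 160*(-1/49) = -160/49 ≈ -3.2653)
((-40 + 75) - 14)*(Q + (226 - 243)) = ((-40 + 75) - 14)*(-160/49 + (226 - 243)) = (35 - 14)*(-160/49 - 17) = 21*(-993/49) = -2979/7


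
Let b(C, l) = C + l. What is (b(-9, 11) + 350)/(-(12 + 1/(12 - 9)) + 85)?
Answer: 528/109 ≈ 4.8440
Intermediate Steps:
(b(-9, 11) + 350)/(-(12 + 1/(12 - 9)) + 85) = ((-9 + 11) + 350)/(-(12 + 1/(12 - 9)) + 85) = (2 + 350)/(-(12 + 1/3) + 85) = 352/(-(12 + ⅓) + 85) = 352/(-1*37/3 + 85) = 352/(-37/3 + 85) = 352/(218/3) = 352*(3/218) = 528/109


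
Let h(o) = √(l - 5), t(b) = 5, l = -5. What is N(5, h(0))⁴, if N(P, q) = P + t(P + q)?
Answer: 10000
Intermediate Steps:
h(o) = I*√10 (h(o) = √(-5 - 5) = √(-10) = I*√10)
N(P, q) = 5 + P (N(P, q) = P + 5 = 5 + P)
N(5, h(0))⁴ = (5 + 5)⁴ = 10⁴ = 10000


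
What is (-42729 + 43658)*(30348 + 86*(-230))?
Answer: 9817672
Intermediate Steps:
(-42729 + 43658)*(30348 + 86*(-230)) = 929*(30348 - 19780) = 929*10568 = 9817672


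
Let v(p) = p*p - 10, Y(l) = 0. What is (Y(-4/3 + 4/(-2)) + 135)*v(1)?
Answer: -1215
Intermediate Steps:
v(p) = -10 + p**2 (v(p) = p**2 - 10 = -10 + p**2)
(Y(-4/3 + 4/(-2)) + 135)*v(1) = (0 + 135)*(-10 + 1**2) = 135*(-10 + 1) = 135*(-9) = -1215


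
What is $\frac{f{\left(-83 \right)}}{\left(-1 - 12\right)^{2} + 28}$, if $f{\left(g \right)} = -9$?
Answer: $- \frac{9}{197} \approx -0.045685$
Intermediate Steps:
$\frac{f{\left(-83 \right)}}{\left(-1 - 12\right)^{2} + 28} = - \frac{9}{\left(-1 - 12\right)^{2} + 28} = - \frac{9}{\left(-13\right)^{2} + 28} = - \frac{9}{169 + 28} = - \frac{9}{197}$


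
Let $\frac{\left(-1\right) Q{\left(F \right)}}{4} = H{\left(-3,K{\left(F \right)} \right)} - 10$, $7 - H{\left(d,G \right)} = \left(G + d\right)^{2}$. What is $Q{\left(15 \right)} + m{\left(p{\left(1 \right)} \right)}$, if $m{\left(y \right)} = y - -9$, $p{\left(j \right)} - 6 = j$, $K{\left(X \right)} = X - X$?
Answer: $64$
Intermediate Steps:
$K{\left(X \right)} = 0$
$p{\left(j \right)} = 6 + j$
$m{\left(y \right)} = 9 + y$ ($m{\left(y \right)} = y + 9 = 9 + y$)
$H{\left(d,G \right)} = 7 - \left(G + d\right)^{2}$
$Q{\left(F \right)} = 48$ ($Q{\left(F \right)} = - 4 \left(\left(7 - \left(0 - 3\right)^{2}\right) - 10\right) = - 4 \left(\left(7 - \left(-3\right)^{2}\right) - 10\right) = - 4 \left(\left(7 - 9\right) - 10\right) = - 4 \left(-2 - 10\right) = \left(-4\right) \left(-12\right) = 48$)
$Q{\left(15 \right)} + m{\left(p{\left(1 \right)} \right)} = 48 + \left(9 + \left(6 + 1\right)\right) = 48 + \left(9 + 7\right) = 48 + 16 = 64$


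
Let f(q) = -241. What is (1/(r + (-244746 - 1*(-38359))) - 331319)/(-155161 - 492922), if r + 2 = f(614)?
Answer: 68460444971/133913390290 ≈ 0.51123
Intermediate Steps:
r = -243 (r = -2 - 241 = -243)
(1/(r + (-244746 - 1*(-38359))) - 331319)/(-155161 - 492922) = (1/(-243 + (-244746 - 1*(-38359))) - 331319)/(-155161 - 492922) = (1/(-243 + (-244746 + 38359)) - 331319)/(-648083) = (1/(-243 - 206387) - 331319)*(-1/648083) = (1/(-206630) - 331319)*(-1/648083) = (-1/206630 - 331319)*(-1/648083) = -68460444971/206630*(-1/648083) = 68460444971/133913390290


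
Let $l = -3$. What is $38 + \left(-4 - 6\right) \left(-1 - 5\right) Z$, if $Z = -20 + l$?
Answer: $-1342$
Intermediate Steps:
$Z = -23$ ($Z = -20 - 3 = -23$)
$38 + \left(-4 - 6\right) \left(-1 - 5\right) Z = 38 + \left(-4 - 6\right) \left(-1 - 5\right) \left(-23\right) = 38 + \left(-4 - 6\right) \left(-6\right) \left(-23\right) = 38 + \left(-10\right) \left(-6\right) \left(-23\right) = 38 + 60 \left(-23\right) = 38 - 1380 = -1342$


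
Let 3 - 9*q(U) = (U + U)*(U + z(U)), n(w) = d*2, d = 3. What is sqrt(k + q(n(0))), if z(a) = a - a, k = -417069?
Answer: I*sqrt(3753690)/3 ≈ 645.81*I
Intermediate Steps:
z(a) = 0
n(w) = 6 (n(w) = 3*2 = 6)
q(U) = 1/3 - 2*U**2/9 (q(U) = 1/3 - (U + U)*(U + 0)/9 = 1/3 - 2*U*U/9 = 1/3 - 2*U**2/9)
sqrt(k + q(n(0))) = sqrt(-417069 + (1/3 - 2/9*6**2)) = sqrt(-417069 + (1/3 - 2/9*36)) = sqrt(-417069 + (1/3 - 8)) = sqrt(-417069 - 23/3) = sqrt(-1251230/3) = I*sqrt(3753690)/3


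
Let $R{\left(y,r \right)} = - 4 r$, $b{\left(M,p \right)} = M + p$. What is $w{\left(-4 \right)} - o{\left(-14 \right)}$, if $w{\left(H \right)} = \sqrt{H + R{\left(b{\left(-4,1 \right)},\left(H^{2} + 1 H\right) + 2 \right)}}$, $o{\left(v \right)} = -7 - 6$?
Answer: $13 + 2 i \sqrt{15} \approx 13.0 + 7.746 i$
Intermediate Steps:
$o{\left(v \right)} = -13$ ($o{\left(v \right)} = -7 - 6 = -13$)
$w{\left(H \right)} = \sqrt{-8 - 4 H^{2} - 3 H}$ ($w{\left(H \right)} = \sqrt{H - 4 \left(\left(H^{2} + 1 H\right) + 2\right)} = \sqrt{H - 4 \left(\left(H^{2} + H\right) + 2\right)} = \sqrt{H - 4 \left(\left(H + H^{2}\right) + 2\right)} = \sqrt{H - 4 \left(2 + H + H^{2}\right)} = \sqrt{H - \left(8 + 4 H + 4 H^{2}\right)} = \sqrt{-8 - 4 H^{2} - 3 H}$)
$w{\left(-4 \right)} - o{\left(-14 \right)} = \sqrt{-8 - 4 \left(-4\right)^{2} - -12} - -13 = \sqrt{-8 - 64 + 12} + 13 = \sqrt{-60} + 13 = 2 i \sqrt{15} + 13 = 13 + 2 i \sqrt{15}$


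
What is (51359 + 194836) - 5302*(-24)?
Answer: 373443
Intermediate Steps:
(51359 + 194836) - 5302*(-24) = 246195 + 127248 = 373443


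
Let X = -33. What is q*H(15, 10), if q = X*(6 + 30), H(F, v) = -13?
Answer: 15444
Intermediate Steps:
q = -1188 (q = -33*(6 + 30) = -33*36 = -1188)
q*H(15, 10) = -1188*(-13) = 15444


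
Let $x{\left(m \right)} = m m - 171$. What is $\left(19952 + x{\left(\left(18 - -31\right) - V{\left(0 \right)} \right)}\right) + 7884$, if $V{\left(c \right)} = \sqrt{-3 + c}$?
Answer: $30063 - 98 i \sqrt{3} \approx 30063.0 - 169.74 i$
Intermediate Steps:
$x{\left(m \right)} = -171 + m^{2}$ ($x{\left(m \right)} = m^{2} - 171 = -171 + m^{2}$)
$\left(19952 + x{\left(\left(18 - -31\right) - V{\left(0 \right)} \right)}\right) + 7884 = \left(19952 - \left(171 - \left(\left(18 - -31\right) - \sqrt{-3 + 0}\right)^{2}\right)\right) + 7884 = \left(19952 - \left(171 - \left(\left(18 + 31\right) - \sqrt{-3}\right)^{2}\right)\right) + 7884 = \left(19952 - \left(171 - \left(49 - i \sqrt{3}\right)^{2}\right)\right) + 7884 = \left(19781 + \left(49 - i \sqrt{3}\right)^{2}\right) + 7884 = 27665 + \left(49 - i \sqrt{3}\right)^{2}$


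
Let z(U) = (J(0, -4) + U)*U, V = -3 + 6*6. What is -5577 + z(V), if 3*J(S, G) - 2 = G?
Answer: -4510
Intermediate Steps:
J(S, G) = ⅔ + G/3
V = 33 (V = -3 + 36 = 33)
z(U) = U*(-⅔ + U) (z(U) = ((⅔ + (⅓)*(-4)) + U)*U = ((⅔ - 4/3) + U)*U = (-⅔ + U)*U = U*(-⅔ + U))
-5577 + z(V) = -5577 + (⅓)*33*(-2 + 3*33) = -5577 + (⅓)*33*(-2 + 99) = -5577 + (⅓)*33*97 = -5577 + 1067 = -4510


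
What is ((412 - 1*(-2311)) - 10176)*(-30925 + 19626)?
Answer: 84211447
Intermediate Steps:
((412 - 1*(-2311)) - 10176)*(-30925 + 19626) = ((412 + 2311) - 10176)*(-11299) = (2723 - 10176)*(-11299) = -7453*(-11299) = 84211447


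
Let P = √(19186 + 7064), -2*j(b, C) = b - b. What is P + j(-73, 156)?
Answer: 25*√42 ≈ 162.02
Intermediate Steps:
j(b, C) = 0 (j(b, C) = -(b - b)/2 = -½*0 = 0)
P = 25*√42 (P = √26250 = 25*√42 ≈ 162.02)
P + j(-73, 156) = 25*√42 + 0 = 25*√42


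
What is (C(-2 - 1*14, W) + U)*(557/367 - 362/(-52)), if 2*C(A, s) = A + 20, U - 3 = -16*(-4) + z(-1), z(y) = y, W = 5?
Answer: 2750906/4771 ≈ 576.59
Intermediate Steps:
U = 66 (U = 3 + (-16*(-4) - 1) = 3 + (64 - 1) = 3 + 63 = 66)
C(A, s) = 10 + A/2 (C(A, s) = (A + 20)/2 = (20 + A)/2 = 10 + A/2)
(C(-2 - 1*14, W) + U)*(557/367 - 362/(-52)) = ((10 + (-2 - 1*14)/2) + 66)*(557/367 - 362/(-52)) = ((10 + (-2 - 14)/2) + 66)*(557*(1/367) - 362*(-1/52)) = ((10 + (1/2)*(-16)) + 66)*(557/367 + 181/26) = ((10 - 8) + 66)*(80909/9542) = (2 + 66)*(80909/9542) = 68*(80909/9542) = 2750906/4771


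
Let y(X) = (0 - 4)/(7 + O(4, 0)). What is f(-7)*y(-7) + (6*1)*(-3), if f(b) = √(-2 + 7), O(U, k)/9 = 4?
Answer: -18 - 4*√5/43 ≈ -18.208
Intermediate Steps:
O(U, k) = 36 (O(U, k) = 9*4 = 36)
f(b) = √5
y(X) = -4/43 (y(X) = (0 - 4)/(7 + 36) = -4/43)
f(-7)*y(-7) + (6*1)*(-3) = √5*(-4/43) + (6*1)*(-3) = -4*√5/43 + 6*(-3) = -4*√5/43 - 18 = -18 - 4*√5/43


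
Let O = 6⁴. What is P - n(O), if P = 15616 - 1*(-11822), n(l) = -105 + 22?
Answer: 27521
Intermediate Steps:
O = 1296
n(l) = -83
P = 27438 (P = 15616 + 11822 = 27438)
P - n(O) = 27438 - 1*(-83) = 27438 + 83 = 27521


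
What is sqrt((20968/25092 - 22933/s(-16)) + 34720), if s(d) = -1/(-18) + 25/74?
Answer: I*sqrt(1768858739359745)/273921 ≈ 153.54*I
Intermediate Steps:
s(d) = 131/333 (s(d) = -1*(-1/18) + 25*(1/74) = 1/18 + 25/74 = 131/333)
sqrt((20968/25092 - 22933/s(-16)) + 34720) = sqrt((20968/25092 - 22933/131/333) + 34720) = sqrt((20968*(1/25092) - 22933*333/131) + 34720) = sqrt((5242/6273 - 7636689/131) + 34720) = sqrt(-47904263395/821763 + 34720) = sqrt(-19372652035/821763) = I*sqrt(1768858739359745)/273921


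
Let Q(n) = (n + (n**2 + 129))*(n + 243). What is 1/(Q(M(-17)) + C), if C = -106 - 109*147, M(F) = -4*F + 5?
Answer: 1/1731667 ≈ 5.7748e-7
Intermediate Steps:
M(F) = 5 - 4*F
C = -16129 (C = -106 - 16023 = -16129)
Q(n) = (243 + n)*(129 + n + n**2) (Q(n) = (n + (129 + n**2))*(243 + n) = (129 + n + n**2)*(243 + n) = (243 + n)*(129 + n + n**2))
1/(Q(M(-17)) + C) = 1/((31347 + (5 - 4*(-17))**3 + 244*(5 - 4*(-17))**2 + 372*(5 - 4*(-17))) - 16129) = 1/((31347 + (5 + 68)**3 + 244*(5 + 68)**2 + 372*(5 + 68)) - 16129) = 1/((31347 + 73**3 + 244*73**2 + 372*73) - 16129) = 1/((31347 + 389017 + 244*5329 + 27156) - 16129) = 1/((31347 + 389017 + 1300276 + 27156) - 16129) = 1/(1747796 - 16129) = 1/1731667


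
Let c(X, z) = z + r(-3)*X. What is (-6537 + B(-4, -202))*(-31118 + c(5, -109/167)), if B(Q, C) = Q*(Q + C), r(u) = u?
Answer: 29703715160/167 ≈ 1.7787e+8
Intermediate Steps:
c(X, z) = z - 3*X
B(Q, C) = Q*(C + Q)
(-6537 + B(-4, -202))*(-31118 + c(5, -109/167)) = (-6537 - 4*(-202 - 4))*(-31118 + (-109/167 - 3*5)) = (-6537 - 4*(-206))*(-31118 + (-109*1/167 - 15)) = (-6537 + 824)*(-31118 + (-109/167 - 15)) = -5713*(-31118 - 2614/167) = -5713*(-5199320/167) = 29703715160/167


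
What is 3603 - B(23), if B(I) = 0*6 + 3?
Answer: 3600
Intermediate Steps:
B(I) = 3 (B(I) = 0 + 3 = 3)
3603 - B(23) = 3603 - 1*3 = 3603 - 3 = 3600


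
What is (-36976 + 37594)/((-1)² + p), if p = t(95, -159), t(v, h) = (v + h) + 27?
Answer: -103/6 ≈ -17.167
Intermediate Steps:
t(v, h) = 27 + h + v (t(v, h) = (h + v) + 27 = 27 + h + v)
p = -37 (p = 27 - 159 + 95 = -37)
(-36976 + 37594)/((-1)² + p) = (-36976 + 37594)/((-1)² - 37) = 618/(1 - 37) = 618/(-36) = 618*(-1/36) = -103/6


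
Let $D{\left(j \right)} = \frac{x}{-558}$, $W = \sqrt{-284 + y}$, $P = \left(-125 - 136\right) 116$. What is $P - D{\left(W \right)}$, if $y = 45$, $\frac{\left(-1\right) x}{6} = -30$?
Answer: $- \frac{938546}{31} \approx -30276.0$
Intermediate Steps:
$x = 180$ ($x = \left(-6\right) \left(-30\right) = 180$)
$P = -30276$ ($P = \left(-261\right) 116 = -30276$)
$W = i \sqrt{239}$ ($W = \sqrt{-284 + 45} = \sqrt{-239} = i \sqrt{239} \approx 15.46 i$)
$D{\left(j \right)} = - \frac{10}{31}$ ($D{\left(j \right)} = \frac{180}{-558} = 180 \left(- \frac{1}{558}\right) = - \frac{10}{31}$)
$P - D{\left(W \right)} = -30276 - - \frac{10}{31} = -30276 + \frac{10}{31} = - \frac{938546}{31}$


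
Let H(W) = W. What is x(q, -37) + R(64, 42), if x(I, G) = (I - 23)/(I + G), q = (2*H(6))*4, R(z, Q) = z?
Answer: 729/11 ≈ 66.273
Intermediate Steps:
q = 48 (q = (2*6)*4 = 12*4 = 48)
x(I, G) = (-23 + I)/(G + I)
x(q, -37) + R(64, 42) = (-23 + 48)/(-37 + 48) + 64 = 25/11 + 64 = 729/11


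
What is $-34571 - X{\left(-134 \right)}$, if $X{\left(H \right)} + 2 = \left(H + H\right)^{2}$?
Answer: $-106393$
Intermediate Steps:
$X{\left(H \right)} = -2 + 4 H^{2}$ ($X{\left(H \right)} = -2 + \left(H + H\right)^{2} = -2 + \left(2 H\right)^{2} = -2 + 4 H^{2}$)
$-34571 - X{\left(-134 \right)} = -34571 - \left(-2 + 4 \left(-134\right)^{2}\right) = -34571 - \left(-2 + 4 \cdot 17956\right) = -34571 - \left(-2 + 71824\right) = -34571 - 71822 = -106393$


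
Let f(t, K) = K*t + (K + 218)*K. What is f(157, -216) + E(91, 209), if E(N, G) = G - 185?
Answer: -34320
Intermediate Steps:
E(N, G) = -185 + G
f(t, K) = K*t + K*(218 + K) (f(t, K) = K*t + (218 + K)*K = K*t + K*(218 + K))
f(157, -216) + E(91, 209) = -216*(218 - 216 + 157) + (-185 + 209) = -216*159 + 24 = -34344 + 24 = -34320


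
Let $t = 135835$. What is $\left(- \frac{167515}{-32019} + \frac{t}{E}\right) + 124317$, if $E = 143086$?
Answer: $\frac{569583003159133}{4581470634} \approx 1.2432 \cdot 10^{5}$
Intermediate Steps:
$\left(- \frac{167515}{-32019} + \frac{t}{E}\right) + 124317 = \left(- \frac{167515}{-32019} + \frac{135835}{143086}\right) + 124317 = \left(\left(-167515\right) \left(- \frac{1}{32019}\right) + 135835 \cdot \frac{1}{143086}\right) + 124317 = \left(\frac{167515}{32019} + \frac{135835}{143086}\right) + 124317 = \frac{28318352155}{4581470634} + 124317 = \frac{569583003159133}{4581470634}$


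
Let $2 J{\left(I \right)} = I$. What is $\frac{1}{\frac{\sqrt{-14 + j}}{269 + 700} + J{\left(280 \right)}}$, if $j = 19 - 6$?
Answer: $\frac{131454540}{18403635601} - \frac{969 i}{18403635601} \approx 0.0071429 - 5.2653 \cdot 10^{-8} i$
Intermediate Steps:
$j = 13$
$J{\left(I \right)} = \frac{I}{2}$
$\frac{1}{\frac{\sqrt{-14 + j}}{269 + 700} + J{\left(280 \right)}} = \frac{1}{\frac{\sqrt{-14 + 13}}{269 + 700} + \frac{1}{2} \cdot 280} = \frac{1}{\frac{\sqrt{-1}}{969} + 140} = \frac{1}{i \frac{1}{969} + 140} = \frac{1}{\frac{i}{969} + 140} = \frac{1}{140 + \frac{i}{969}} = \frac{938961 \left(140 - \frac{i}{969}\right)}{18403635601}$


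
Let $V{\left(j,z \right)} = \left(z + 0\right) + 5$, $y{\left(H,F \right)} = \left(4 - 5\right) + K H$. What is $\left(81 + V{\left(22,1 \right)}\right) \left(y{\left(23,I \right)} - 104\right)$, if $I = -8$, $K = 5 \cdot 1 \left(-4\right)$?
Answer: $-49155$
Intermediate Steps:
$K = -20$ ($K = 5 \left(-4\right) = -20$)
$y{\left(H,F \right)} = -1 - 20 H$ ($y{\left(H,F \right)} = \left(4 - 5\right) - 20 H = -1 - 20 H$)
$V{\left(j,z \right)} = 5 + z$ ($V{\left(j,z \right)} = z + 5 = 5 + z$)
$\left(81 + V{\left(22,1 \right)}\right) \left(y{\left(23,I \right)} - 104\right) = \left(81 + \left(5 + 1\right)\right) \left(\left(-1 - 460\right) - 104\right) = \left(81 + 6\right) \left(\left(-1 - 460\right) - 104\right) = 87 \left(-461 - 104\right) = 87 \left(-565\right) = -49155$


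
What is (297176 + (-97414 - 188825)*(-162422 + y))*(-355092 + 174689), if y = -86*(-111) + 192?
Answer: -7884407155658756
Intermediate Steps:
y = 9738 (y = 9546 + 192 = 9738)
(297176 + (-97414 - 188825)*(-162422 + y))*(-355092 + 174689) = (297176 + (-97414 - 188825)*(-162422 + 9738))*(-355092 + 174689) = (297176 - 286239*(-152684))*(-180403) = (297176 + 43704115476)*(-180403) = 43704412652*(-180403) = -7884407155658756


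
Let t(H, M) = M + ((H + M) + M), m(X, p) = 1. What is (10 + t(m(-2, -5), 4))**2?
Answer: 529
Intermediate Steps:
t(H, M) = H + 3*M (t(H, M) = M + (H + 2*M) = H + 3*M)
(10 + t(m(-2, -5), 4))**2 = (10 + (1 + 3*4))**2 = (10 + (1 + 12))**2 = (10 + 13)**2 = 23**2 = 529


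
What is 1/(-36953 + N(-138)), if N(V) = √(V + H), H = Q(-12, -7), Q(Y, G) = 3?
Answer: -36953/1365524344 - 3*I*√15/1365524344 ≈ -2.7061e-5 - 8.5088e-9*I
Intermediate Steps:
H = 3
N(V) = √(3 + V) (N(V) = √(V + 3) = √(3 + V))
1/(-36953 + N(-138)) = 1/(-36953 + √(3 - 138)) = 1/(-36953 + √(-135)) = 1/(-36953 + 3*I*√15)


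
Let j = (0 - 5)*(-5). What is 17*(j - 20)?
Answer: 85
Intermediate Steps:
j = 25 (j = -5*(-5) = 25)
17*(j - 20) = 17*(25 - 20) = 17*5 = 85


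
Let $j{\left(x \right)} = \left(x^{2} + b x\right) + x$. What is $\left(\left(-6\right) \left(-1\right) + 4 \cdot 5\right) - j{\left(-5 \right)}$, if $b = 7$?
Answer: $41$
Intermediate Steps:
$j{\left(x \right)} = x^{2} + 8 x$ ($j{\left(x \right)} = \left(x^{2} + 7 x\right) + x = x^{2} + 8 x$)
$\left(\left(-6\right) \left(-1\right) + 4 \cdot 5\right) - j{\left(-5 \right)} = \left(\left(-6\right) \left(-1\right) + 4 \cdot 5\right) - - 5 \left(8 - 5\right) = \left(6 + 20\right) - \left(-5\right) 3 = 26 - -15 = 26 + 15 = 41$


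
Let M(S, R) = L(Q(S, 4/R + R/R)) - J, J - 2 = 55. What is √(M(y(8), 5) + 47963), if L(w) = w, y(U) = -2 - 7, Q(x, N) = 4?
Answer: √47910 ≈ 218.88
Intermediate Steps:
J = 57 (J = 2 + 55 = 57)
y(U) = -9
M(S, R) = -53 (M(S, R) = 4 - 1*57 = 4 - 57 = -53)
√(M(y(8), 5) + 47963) = √(-53 + 47963) = √47910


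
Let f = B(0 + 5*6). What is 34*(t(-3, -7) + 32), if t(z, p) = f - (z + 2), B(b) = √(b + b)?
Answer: 1122 + 68*√15 ≈ 1385.4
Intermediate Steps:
B(b) = √2*√b (B(b) = √(2*b) = √2*√b)
f = 2*√15 (f = √2*√(0 + 5*6) = √2*√(0 + 30) = √2*√30 = 2*√15 ≈ 7.7460)
t(z, p) = -2 - z + 2*√15 (t(z, p) = 2*√15 - (z + 2) = 2*√15 - (2 + z) = 2*√15 + (-2 - z) = -2 - z + 2*√15)
34*(t(-3, -7) + 32) = 34*((-2 - 1*(-3) + 2*√15) + 32) = 34*((-2 + 3 + 2*√15) + 32) = 34*((1 + 2*√15) + 32) = 34*(33 + 2*√15) = 1122 + 68*√15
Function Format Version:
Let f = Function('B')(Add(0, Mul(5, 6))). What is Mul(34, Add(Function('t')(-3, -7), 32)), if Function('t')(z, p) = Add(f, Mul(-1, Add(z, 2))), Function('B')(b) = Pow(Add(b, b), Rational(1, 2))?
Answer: Add(1122, Mul(68, Pow(15, Rational(1, 2)))) ≈ 1385.4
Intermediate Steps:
Function('B')(b) = Mul(Pow(2, Rational(1, 2)), Pow(b, Rational(1, 2))) (Function('B')(b) = Pow(Mul(2, b), Rational(1, 2)) = Mul(Pow(2, Rational(1, 2)), Pow(b, Rational(1, 2))))
f = Mul(2, Pow(15, Rational(1, 2))) (f = Mul(Pow(2, Rational(1, 2)), Pow(Add(0, Mul(5, 6)), Rational(1, 2))) = Mul(Pow(2, Rational(1, 2)), Pow(Add(0, 30), Rational(1, 2))) = Mul(Pow(2, Rational(1, 2)), Pow(30, Rational(1, 2))) = Mul(2, Pow(15, Rational(1, 2))) ≈ 7.7460)
Function('t')(z, p) = Add(-2, Mul(-1, z), Mul(2, Pow(15, Rational(1, 2)))) (Function('t')(z, p) = Add(Mul(2, Pow(15, Rational(1, 2))), Mul(-1, Add(z, 2))) = Add(Mul(2, Pow(15, Rational(1, 2))), Mul(-1, Add(2, z))) = Add(Mul(2, Pow(15, Rational(1, 2))), Add(-2, Mul(-1, z))) = Add(-2, Mul(-1, z), Mul(2, Pow(15, Rational(1, 2)))))
Mul(34, Add(Function('t')(-3, -7), 32)) = Mul(34, Add(Add(-2, Mul(-1, -3), Mul(2, Pow(15, Rational(1, 2)))), 32)) = Mul(34, Add(Add(-2, 3, Mul(2, Pow(15, Rational(1, 2)))), 32)) = Mul(34, Add(Add(1, Mul(2, Pow(15, Rational(1, 2)))), 32)) = Mul(34, Add(33, Mul(2, Pow(15, Rational(1, 2))))) = Add(1122, Mul(68, Pow(15, Rational(1, 2))))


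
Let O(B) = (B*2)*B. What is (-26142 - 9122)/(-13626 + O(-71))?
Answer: 4408/443 ≈ 9.9503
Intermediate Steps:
O(B) = 2*B² (O(B) = (2*B)*B = 2*B²)
(-26142 - 9122)/(-13626 + O(-71)) = (-26142 - 9122)/(-13626 + 2*(-71)²) = -35264/(-13626 + 2*5041) = -35264/(-13626 + 10082) = -35264/(-3544) = -35264*(-1/3544) = 4408/443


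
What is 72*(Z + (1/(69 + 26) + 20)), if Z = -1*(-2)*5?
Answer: 205272/95 ≈ 2160.8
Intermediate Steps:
Z = 10 (Z = 2*5 = 10)
72*(Z + (1/(69 + 26) + 20)) = 72*(10 + (1/(69 + 26) + 20)) = 72*(10 + (1/95 + 20)) = 72*(10 + 1901/95) = 72*(2851/95) = 205272/95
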